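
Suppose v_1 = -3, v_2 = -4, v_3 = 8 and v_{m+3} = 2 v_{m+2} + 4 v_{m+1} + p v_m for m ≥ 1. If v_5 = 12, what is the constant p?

2

v_4 = -3p
v_5 = 32 - 10p
So 32 - 10p = 12, giving p = 2.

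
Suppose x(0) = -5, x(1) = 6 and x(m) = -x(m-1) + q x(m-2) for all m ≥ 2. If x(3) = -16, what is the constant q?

-2

x(2) = -6 - 5q
x(3) = 6 + 11q
So 6 + 11q = -16, giving q = -2.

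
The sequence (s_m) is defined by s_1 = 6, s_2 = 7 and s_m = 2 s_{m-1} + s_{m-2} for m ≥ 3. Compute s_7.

s_3 = 2*7 + 6 = 20
s_4 = 2*20 + 7 = 47
s_5 = 2*47 + 20 = 114
s_6 = 2*114 + 47 = 275
s_7 = 2*275 + 114 = 664

664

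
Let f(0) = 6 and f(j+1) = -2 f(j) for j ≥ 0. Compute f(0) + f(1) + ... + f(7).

-510

f(1) = -2·6 = -12
f(2) = -2·(-12) = 24
f(3) = -2·24 = -48
f(4) = -2·(-48) = 96
f(5) = -2·96 = -192
f(6) = -2·(-192) = 384
f(7) = -2·384 = -768
Sum = 6 + (-12) + 24 + (-48) + 96 + (-192) + 384 + (-768) = -510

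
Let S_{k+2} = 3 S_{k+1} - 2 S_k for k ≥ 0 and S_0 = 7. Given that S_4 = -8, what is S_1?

6

Let S_1 = v.
S_2 = -14 + 3v
S_3 = -42 + 7v
S_4 = -98 + 15v
So -98 + 15v = -8, giving v = 6.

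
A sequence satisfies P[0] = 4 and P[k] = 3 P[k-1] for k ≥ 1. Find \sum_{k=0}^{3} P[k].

P[1] = 3·4 = 12
P[2] = 3·12 = 36
P[3] = 3·36 = 108
Sum = 4 + 12 + 36 + 108 = 160

160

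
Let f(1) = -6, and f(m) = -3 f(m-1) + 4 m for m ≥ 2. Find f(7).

-5642

f(2) = -3·(-6) + 8 = 26
f(3) = -3·26 + 12 = -66
f(4) = -3·(-66) + 16 = 214
f(5) = -3·214 + 20 = -622
f(6) = -3·(-622) + 24 = 1890
f(7) = -3·1890 + 28 = -5642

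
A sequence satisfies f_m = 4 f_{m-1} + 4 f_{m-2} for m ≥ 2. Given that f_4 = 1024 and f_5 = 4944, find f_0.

Rearranging, f_{m-2} = (f_m - 4 f_{m-1}) / 4.
f_3 = (4944 - 4·1024) / 4 = 848/4 = 212
f_2 = (1024 - 4·212) / 4 = 176/4 = 44
f_1 = (212 - 4·44) / 4 = 36/4 = 9
f_0 = (44 - 4·9) / 4 = 8/4 = 2

2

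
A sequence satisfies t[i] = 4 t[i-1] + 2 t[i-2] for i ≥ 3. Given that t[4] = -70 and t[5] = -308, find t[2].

-7

Rearranging, t[i-2] = (t[i] - 4 t[i-1]) / 2.
t[3] = (-308 - 4(-70)) / 2 = -28/2 = -14
t[2] = (-70 - 4(-14)) / 2 = -14/2 = -7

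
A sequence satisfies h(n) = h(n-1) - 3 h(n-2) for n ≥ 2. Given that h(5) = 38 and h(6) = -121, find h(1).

Rearranging, h(n-2) = (h(n) - h(n-1)) / -3.
h(4) = (-121 - 38) / -3 = -159/-3 = 53
h(3) = (38 - 53) / -3 = -15/-3 = 5
h(2) = (53 - 5) / -3 = 48/-3 = -16
h(1) = (5 - (-16)) / -3 = 21/-3 = -7

-7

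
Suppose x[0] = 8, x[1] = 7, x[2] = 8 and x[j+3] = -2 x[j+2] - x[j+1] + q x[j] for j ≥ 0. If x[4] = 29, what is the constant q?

1

x[3] = -23 + 8q
x[4] = 38 - 9q
So 38 - 9q = 29, giving q = 1.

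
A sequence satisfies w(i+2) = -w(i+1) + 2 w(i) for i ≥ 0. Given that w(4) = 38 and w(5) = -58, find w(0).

8

Rearranging, w(i-2) = (w(i) + w(i-1)) / 2.
w(3) = (-58 + 38) / 2 = -20/2 = -10
w(2) = (38 + (-10)) / 2 = 28/2 = 14
w(1) = (-10 + 14) / 2 = 4/2 = 2
w(0) = (14 + 2) / 2 = 16/2 = 8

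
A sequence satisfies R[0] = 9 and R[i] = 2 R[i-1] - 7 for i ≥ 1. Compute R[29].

The fixed point is -7/(1 - 2) = 7, so R[i] - 7 = 2(R[i-1] - 7).
Hence R[i] = 2·2^i + 7.
R[29] = 2·2^{29} + 7 = 2·536870912 + 7 = 1073741831.

1073741831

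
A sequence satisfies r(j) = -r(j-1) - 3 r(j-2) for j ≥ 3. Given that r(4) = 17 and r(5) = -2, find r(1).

3

Rearranging, r(j-2) = (r(j) + r(j-1)) / -3.
r(3) = (-2 + 17) / -3 = 15/-3 = -5
r(2) = (17 + (-5)) / -3 = 12/-3 = -4
r(1) = (-5 + (-4)) / -3 = -9/-3 = 3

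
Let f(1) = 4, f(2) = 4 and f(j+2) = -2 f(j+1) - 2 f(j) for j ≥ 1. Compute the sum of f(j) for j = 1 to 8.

f(3) = -2·4 - 2·4 = -16
f(4) = -2·(-16) - 2·4 = 24
f(5) = -2·24 - 2·(-16) = -16
f(6) = -2·(-16) - 2·24 = -16
f(7) = -2·(-16) - 2·(-16) = 64
f(8) = -2·64 - 2·(-16) = -96
Sum = 4 + 4 + (-16) + 24 + (-16) + (-16) + 64 + (-96) = -48

-48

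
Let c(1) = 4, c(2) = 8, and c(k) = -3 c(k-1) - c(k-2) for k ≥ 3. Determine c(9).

c(3) = -3·8 - 4 = -28
c(4) = -3·(-28) - 8 = 76
c(5) = -3·76 - (-28) = -200
c(6) = -3·(-200) - 76 = 524
c(7) = -3·524 - (-200) = -1372
c(8) = -3·(-1372) - 524 = 3592
c(9) = -3·3592 - (-1372) = -9404

-9404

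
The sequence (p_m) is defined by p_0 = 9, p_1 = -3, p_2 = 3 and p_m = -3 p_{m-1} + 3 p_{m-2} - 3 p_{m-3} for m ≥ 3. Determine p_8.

37449

p_3 = -3(3) + 3(-3) - 3(9) = -45
p_4 = -3(-45) + 3(3) - 3(-3) = 153
p_5 = -3(153) + 3(-45) - 3(3) = -603
p_6 = -3(-603) + 3(153) - 3(-45) = 2403
p_7 = -3(2403) + 3(-603) - 3(153) = -9477
p_8 = -3(-9477) + 3(2403) - 3(-603) = 37449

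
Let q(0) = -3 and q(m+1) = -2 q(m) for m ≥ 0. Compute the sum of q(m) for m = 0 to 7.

q(1) = -2(-3) = 6
q(2) = -2(6) = -12
q(3) = -2(-12) = 24
q(4) = -2(24) = -48
q(5) = -2(-48) = 96
q(6) = -2(96) = -192
q(7) = -2(-192) = 384
Sum = (-3) + 6 + (-12) + 24 + (-48) + 96 + (-192) + 384 = 255

255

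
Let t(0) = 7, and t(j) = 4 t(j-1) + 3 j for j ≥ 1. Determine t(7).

136525

t(1) = 4·7 + 3 = 31
t(2) = 4·31 + 6 = 130
t(3) = 4·130 + 9 = 529
t(4) = 4·529 + 12 = 2128
t(5) = 4·2128 + 15 = 8527
t(6) = 4·8527 + 18 = 34126
t(7) = 4·34126 + 21 = 136525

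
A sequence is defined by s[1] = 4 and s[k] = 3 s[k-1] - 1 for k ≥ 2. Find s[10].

s[2] = 3·4 - 1 = 11
s[3] = 3·11 - 1 = 32
s[4] = 3·32 - 1 = 95
s[5] = 3·95 - 1 = 284
s[6] = 3·284 - 1 = 851
s[7] = 3·851 - 1 = 2552
s[8] = 3·2552 - 1 = 7655
s[9] = 3·7655 - 1 = 22964
s[10] = 3·22964 - 1 = 68891

68891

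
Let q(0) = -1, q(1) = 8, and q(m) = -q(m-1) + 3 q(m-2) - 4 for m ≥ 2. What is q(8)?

q(2) = -8 + 3·(-1) - 4 = -15
q(3) = -(-15) + 3·8 - 4 = 35
q(4) = -35 + 3·(-15) - 4 = -84
q(5) = -(-84) + 3·35 - 4 = 185
q(6) = -185 + 3·(-84) - 4 = -441
q(7) = -(-441) + 3·185 - 4 = 992
q(8) = -992 + 3·(-441) - 4 = -2319

-2319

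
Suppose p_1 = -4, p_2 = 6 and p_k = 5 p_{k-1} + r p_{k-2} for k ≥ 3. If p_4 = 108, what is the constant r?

3

p_3 = 30 - 4r
p_4 = 150 - 14r
So 150 - 14r = 108, giving r = 3.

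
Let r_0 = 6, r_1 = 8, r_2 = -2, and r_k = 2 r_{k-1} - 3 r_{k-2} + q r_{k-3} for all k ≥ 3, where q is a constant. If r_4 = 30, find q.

4

r_3 = -28 + 6q
r_4 = -50 + 20q
So -50 + 20q = 30, giving q = 4.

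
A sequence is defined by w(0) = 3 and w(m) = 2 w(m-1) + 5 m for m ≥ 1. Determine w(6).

w(1) = 2(3) + 5 = 11
w(2) = 2(11) + 10 = 32
w(3) = 2(32) + 15 = 79
w(4) = 2(79) + 20 = 178
w(5) = 2(178) + 25 = 381
w(6) = 2(381) + 30 = 792

792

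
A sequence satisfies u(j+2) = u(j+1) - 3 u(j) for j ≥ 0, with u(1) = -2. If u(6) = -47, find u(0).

Let u(0) = z.
u(2) = -2 - 3z
u(3) = 4 - 3z
u(4) = 10 + 6z
u(5) = -2 + 15z
u(6) = -32 - 3z
So -32 - 3z = -47, giving z = 5.

5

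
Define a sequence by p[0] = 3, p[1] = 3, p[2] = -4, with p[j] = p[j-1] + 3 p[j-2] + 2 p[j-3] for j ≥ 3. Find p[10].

2681

p[3] = (-4) + 3·3 + 2·3 = 11
p[4] = 11 + 3·(-4) + 2·3 = 5
p[5] = 5 + 3·11 + 2·(-4) = 30
p[6] = 30 + 3·5 + 2·11 = 67
p[7] = 67 + 3·30 + 2·5 = 167
p[8] = 167 + 3·67 + 2·30 = 428
p[9] = 428 + 3·167 + 2·67 = 1063
p[10] = 1063 + 3·428 + 2·167 = 2681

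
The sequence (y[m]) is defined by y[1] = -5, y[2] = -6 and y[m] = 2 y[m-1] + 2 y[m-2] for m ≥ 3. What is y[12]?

-176512

y[3] = 2*(-6) + 2*(-5) = -22
y[4] = 2*(-22) + 2*(-6) = -56
y[5] = 2*(-56) + 2*(-22) = -156
y[6] = 2*(-156) + 2*(-56) = -424
y[7] = 2*(-424) + 2*(-156) = -1160
y[8] = 2*(-1160) + 2*(-424) = -3168
y[9] = 2*(-3168) + 2*(-1160) = -8656
y[10] = 2*(-8656) + 2*(-3168) = -23648
y[11] = 2*(-23648) + 2*(-8656) = -64608
y[12] = 2*(-64608) + 2*(-23648) = -176512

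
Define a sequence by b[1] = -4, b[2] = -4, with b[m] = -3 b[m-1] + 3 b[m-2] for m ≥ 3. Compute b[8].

-2052

b[3] = -3(-4) + 3(-4) = 0
b[4] = -3(0) + 3(-4) = -12
b[5] = -3(-12) + 3(0) = 36
b[6] = -3(36) + 3(-12) = -144
b[7] = -3(-144) + 3(36) = 540
b[8] = -3(540) + 3(-144) = -2052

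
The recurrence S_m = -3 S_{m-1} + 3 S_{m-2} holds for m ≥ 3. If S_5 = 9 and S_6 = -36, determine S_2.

Rearranging, S_{m-2} = (S_m + 3 S_{m-1}) / 3.
S_4 = (-36 + 3(9)) / 3 = -9/3 = -3
S_3 = (9 + 3(-3)) / 3 = 0/3 = 0
S_2 = (-3 + 3(0)) / 3 = -3/3 = -1

-1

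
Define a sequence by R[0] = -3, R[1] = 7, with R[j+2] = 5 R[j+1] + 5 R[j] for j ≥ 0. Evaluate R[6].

R[2] = 5·7 + 5·(-3) = 20
R[3] = 5·20 + 5·7 = 135
R[4] = 5·135 + 5·20 = 775
R[5] = 5·775 + 5·135 = 4550
R[6] = 5·4550 + 5·775 = 26625

26625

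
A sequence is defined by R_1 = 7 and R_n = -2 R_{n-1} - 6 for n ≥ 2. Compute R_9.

R_2 = -2*7 - 6 = -20
R_3 = -2*(-20) - 6 = 34
R_4 = -2*34 - 6 = -74
R_5 = -2*(-74) - 6 = 142
R_6 = -2*142 - 6 = -290
R_7 = -2*(-290) - 6 = 574
R_8 = -2*574 - 6 = -1154
R_9 = -2*(-1154) - 6 = 2302

2302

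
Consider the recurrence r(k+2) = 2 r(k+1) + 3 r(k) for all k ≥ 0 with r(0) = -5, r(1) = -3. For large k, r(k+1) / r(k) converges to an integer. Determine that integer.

The characteristic equation is r^2 - 2r - 3 = 0, which factors as (r - 3)(r + 1) = 0.
So the roots are 3 and -1. Since |3| > |-1| and the coefficient of 3^k is non-zero, the ratio tends to 3.

3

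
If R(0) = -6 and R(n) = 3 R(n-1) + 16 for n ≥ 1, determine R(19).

The fixed point is 16/(1 - 3) = -8, so R(n) + 8 = 3(R(n-1) + 8).
Hence R(n) = 2·3^n - 8.
R(19) = 2·3^{19} - 8 = 2·1162261467 - 8 = 2324522926.

2324522926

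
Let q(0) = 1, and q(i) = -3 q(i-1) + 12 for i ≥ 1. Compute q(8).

q(1) = -3*1 + 12 = 9
q(2) = -3*9 + 12 = -15
q(3) = -3*(-15) + 12 = 57
q(4) = -3*57 + 12 = -159
q(5) = -3*(-159) + 12 = 489
q(6) = -3*489 + 12 = -1455
q(7) = -3*(-1455) + 12 = 4377
q(8) = -3*4377 + 12 = -13119

-13119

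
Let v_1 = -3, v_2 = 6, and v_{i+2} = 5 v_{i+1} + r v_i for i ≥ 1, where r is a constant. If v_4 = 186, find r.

v_3 = 30 - 3r
v_4 = 150 - 9r
So 150 - 9r = 186, giving r = -4.

-4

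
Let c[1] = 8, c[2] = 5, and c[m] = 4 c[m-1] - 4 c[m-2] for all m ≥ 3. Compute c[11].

-48128

c[3] = 4(5) - 4(8) = -12
c[4] = 4(-12) - 4(5) = -68
c[5] = 4(-68) - 4(-12) = -224
c[6] = 4(-224) - 4(-68) = -624
c[7] = 4(-624) - 4(-224) = -1600
c[8] = 4(-1600) - 4(-624) = -3904
c[9] = 4(-3904) - 4(-1600) = -9216
c[10] = 4(-9216) - 4(-3904) = -21248
c[11] = 4(-21248) - 4(-9216) = -48128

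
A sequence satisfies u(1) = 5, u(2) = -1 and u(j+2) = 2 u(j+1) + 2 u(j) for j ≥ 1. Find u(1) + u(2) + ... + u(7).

u(3) = 2(-1) + 2(5) = 8
u(4) = 2(8) + 2(-1) = 14
u(5) = 2(14) + 2(8) = 44
u(6) = 2(44) + 2(14) = 116
u(7) = 2(116) + 2(44) = 320
Sum = 5 + (-1) + 8 + 14 + 44 + 116 + 320 = 506

506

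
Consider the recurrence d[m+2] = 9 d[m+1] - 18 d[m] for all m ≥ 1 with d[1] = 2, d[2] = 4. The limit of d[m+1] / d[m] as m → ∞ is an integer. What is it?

6

The characteristic equation is r^2 - 9r + 18 = 0, which factors as (r - 6)(r - 3) = 0.
So the roots are 6 and 3. Since |6| > |3| and the coefficient of 6^m is non-zero, the ratio tends to 6.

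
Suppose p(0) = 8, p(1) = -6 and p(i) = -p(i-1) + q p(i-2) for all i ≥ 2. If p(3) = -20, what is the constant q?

p(2) = 6 + 8q
p(3) = -6 - 14q
So -6 - 14q = -20, giving q = 1.

1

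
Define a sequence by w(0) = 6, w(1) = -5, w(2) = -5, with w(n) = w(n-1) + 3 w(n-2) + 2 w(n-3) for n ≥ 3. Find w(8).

w(3) = (-5) + 3(-5) + 2(6) = -8
w(4) = (-8) + 3(-5) + 2(-5) = -33
w(5) = (-33) + 3(-8) + 2(-5) = -67
w(6) = (-67) + 3(-33) + 2(-8) = -182
w(7) = (-182) + 3(-67) + 2(-33) = -449
w(8) = (-449) + 3(-182) + 2(-67) = -1129

-1129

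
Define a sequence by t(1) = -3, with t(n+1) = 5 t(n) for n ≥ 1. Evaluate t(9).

t(2) = 5·(-3) = -15
t(3) = 5·(-15) = -75
t(4) = 5·(-75) = -375
t(5) = 5·(-375) = -1875
t(6) = 5·(-1875) = -9375
t(7) = 5·(-9375) = -46875
t(8) = 5·(-46875) = -234375
t(9) = 5·(-234375) = -1171875

-1171875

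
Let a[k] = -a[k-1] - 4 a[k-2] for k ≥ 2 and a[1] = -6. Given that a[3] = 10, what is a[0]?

Let a[0] = x.
a[2] = 6 - 4x
a[3] = 18 + 4x
So 18 + 4x = 10, giving x = -2.

-2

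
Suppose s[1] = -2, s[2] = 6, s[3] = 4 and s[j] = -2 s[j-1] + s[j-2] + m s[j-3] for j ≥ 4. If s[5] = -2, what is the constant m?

s[4] = -2 - 2m
s[5] = 8 + 10m
So 8 + 10m = -2, giving m = -1.

-1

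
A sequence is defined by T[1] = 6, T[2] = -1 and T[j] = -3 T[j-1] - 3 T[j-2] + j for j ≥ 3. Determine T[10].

T[3] = -3(-1) - 3(6) + 3 = -12
T[4] = -3(-12) - 3(-1) + 4 = 43
T[5] = -3(43) - 3(-12) + 5 = -88
T[6] = -3(-88) - 3(43) + 6 = 141
T[7] = -3(141) - 3(-88) + 7 = -152
T[8] = -3(-152) - 3(141) + 8 = 41
T[9] = -3(41) - 3(-152) + 9 = 342
T[10] = -3(342) - 3(41) + 10 = -1139

-1139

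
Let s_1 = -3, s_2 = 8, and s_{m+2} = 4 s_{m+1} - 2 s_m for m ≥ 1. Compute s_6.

1600

s_3 = 4*8 - 2*(-3) = 38
s_4 = 4*38 - 2*8 = 136
s_5 = 4*136 - 2*38 = 468
s_6 = 4*468 - 2*136 = 1600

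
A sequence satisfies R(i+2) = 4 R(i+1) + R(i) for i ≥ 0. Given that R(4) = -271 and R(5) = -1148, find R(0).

1

Rearranging, R(i-2) = R(i) - 4 R(i-1).
R(3) = -1148 - 4*(-271) = -64
R(2) = -271 - 4*(-64) = -15
R(1) = -64 - 4*(-15) = -4
R(0) = -15 - 4*(-4) = 1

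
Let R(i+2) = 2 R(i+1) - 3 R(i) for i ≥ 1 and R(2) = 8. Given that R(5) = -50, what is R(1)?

6

Let R(1) = w.
R(3) = 16 - 3w
R(4) = 8 - 6w
R(5) = -32 - 3w
So -32 - 3w = -50, giving w = 6.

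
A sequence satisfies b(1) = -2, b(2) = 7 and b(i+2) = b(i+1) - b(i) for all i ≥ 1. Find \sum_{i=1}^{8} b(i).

b(3) = 7 - (-2) = 9
b(4) = 9 - 7 = 2
b(5) = 2 - 9 = -7
b(6) = (-7) - 2 = -9
b(7) = (-9) - (-7) = -2
b(8) = (-2) - (-9) = 7
Sum = (-2) + 7 + 9 + 2 + (-7) + (-9) + (-2) + 7 = 5

5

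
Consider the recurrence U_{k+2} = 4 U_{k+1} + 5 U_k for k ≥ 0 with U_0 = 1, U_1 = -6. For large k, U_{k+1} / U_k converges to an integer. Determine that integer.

5

The characteristic equation is r^2 - 4r - 5 = 0, which factors as (r - 5)(r + 1) = 0.
So the roots are 5 and -1. Since |5| > |-1| and the coefficient of 5^k is non-zero, the ratio tends to 5.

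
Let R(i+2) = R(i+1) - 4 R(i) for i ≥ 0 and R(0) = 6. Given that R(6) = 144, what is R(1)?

8

Let R(1) = z.
R(2) = -24 + z
R(3) = -24 - 3z
R(4) = 72 - 7z
R(5) = 168 + 5z
R(6) = -120 + 33z
So -120 + 33z = 144, giving z = 8.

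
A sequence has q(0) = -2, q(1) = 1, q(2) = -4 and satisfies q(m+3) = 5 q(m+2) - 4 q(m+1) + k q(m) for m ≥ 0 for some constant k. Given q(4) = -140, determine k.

4

q(3) = -24 - 2k
q(4) = -104 - 9k
So -104 - 9k = -140, giving k = 4.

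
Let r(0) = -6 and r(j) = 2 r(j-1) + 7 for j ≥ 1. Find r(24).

16777209

The fixed point is 7/(1 - 2) = -7, so r(j) + 7 = 2(r(j-1) + 7).
Hence r(j) = 1·2^j - 7.
r(24) = 1·2^{24} - 7 = 1·16777216 - 7 = 16777209.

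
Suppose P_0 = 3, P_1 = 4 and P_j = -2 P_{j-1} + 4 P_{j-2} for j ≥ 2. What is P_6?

P_2 = -2(4) + 4(3) = 4
P_3 = -2(4) + 4(4) = 8
P_4 = -2(8) + 4(4) = 0
P_5 = -2(0) + 4(8) = 32
P_6 = -2(32) + 4(0) = -64

-64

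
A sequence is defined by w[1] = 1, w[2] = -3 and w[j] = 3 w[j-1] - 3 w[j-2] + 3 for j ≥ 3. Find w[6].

3

w[3] = 3·(-3) - 3·1 + 3 = -9
w[4] = 3·(-9) - 3·(-3) + 3 = -15
w[5] = 3·(-15) - 3·(-9) + 3 = -15
w[6] = 3·(-15) - 3·(-15) + 3 = 3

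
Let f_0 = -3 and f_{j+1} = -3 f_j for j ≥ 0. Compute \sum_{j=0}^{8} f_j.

-14763

f_1 = -3·(-3) = 9
f_2 = -3·9 = -27
f_3 = -3·(-27) = 81
f_4 = -3·81 = -243
f_5 = -3·(-243) = 729
f_6 = -3·729 = -2187
f_7 = -3·(-2187) = 6561
f_8 = -3·6561 = -19683
Sum = (-3) + 9 + (-27) + 81 + (-243) + 729 + (-2187) + 6561 + (-19683) = -14763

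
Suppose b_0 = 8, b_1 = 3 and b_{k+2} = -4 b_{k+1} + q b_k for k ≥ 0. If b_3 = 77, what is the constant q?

-1

b_2 = -12 + 8q
b_3 = 48 - 29q
So 48 - 29q = 77, giving q = -1.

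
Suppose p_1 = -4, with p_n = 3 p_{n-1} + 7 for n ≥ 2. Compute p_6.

p_2 = 3(-4) + 7 = -5
p_3 = 3(-5) + 7 = -8
p_4 = 3(-8) + 7 = -17
p_5 = 3(-17) + 7 = -44
p_6 = 3(-44) + 7 = -125

-125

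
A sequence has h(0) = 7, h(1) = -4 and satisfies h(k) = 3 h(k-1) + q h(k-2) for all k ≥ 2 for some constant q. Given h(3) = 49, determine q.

5

h(2) = -12 + 7q
h(3) = -36 + 17q
So -36 + 17q = 49, giving q = 5.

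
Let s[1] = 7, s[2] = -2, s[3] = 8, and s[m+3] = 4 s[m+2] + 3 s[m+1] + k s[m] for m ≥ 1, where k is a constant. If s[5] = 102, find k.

-1

s[4] = 26 + 7k
s[5] = 128 + 26k
So 128 + 26k = 102, giving k = -1.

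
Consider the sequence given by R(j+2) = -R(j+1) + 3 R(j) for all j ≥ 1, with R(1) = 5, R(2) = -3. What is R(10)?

-4779

R(3) = -(-3) + 3·5 = 18
R(4) = -18 + 3·(-3) = -27
R(5) = -(-27) + 3·18 = 81
R(6) = -81 + 3·(-27) = -162
R(7) = -(-162) + 3·81 = 405
R(8) = -405 + 3·(-162) = -891
R(9) = -(-891) + 3·405 = 2106
R(10) = -2106 + 3·(-891) = -4779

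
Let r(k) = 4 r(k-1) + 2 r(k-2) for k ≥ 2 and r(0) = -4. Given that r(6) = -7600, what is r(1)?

Let r(1) = v.
r(2) = -8 + 4v
r(3) = -32 + 18v
r(4) = -144 + 80v
r(5) = -640 + 356v
r(6) = -2848 + 1584v
So -2848 + 1584v = -7600, giving v = -3.

-3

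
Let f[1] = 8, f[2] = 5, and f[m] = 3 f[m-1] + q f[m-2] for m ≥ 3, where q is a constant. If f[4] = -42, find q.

f[3] = 15 + 8q
f[4] = 45 + 29q
So 45 + 29q = -42, giving q = -3.

-3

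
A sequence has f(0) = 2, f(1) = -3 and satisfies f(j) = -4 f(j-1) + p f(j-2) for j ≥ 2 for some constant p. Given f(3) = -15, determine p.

-3

f(2) = 12 + 2p
f(3) = -48 - 11p
So -48 - 11p = -15, giving p = -3.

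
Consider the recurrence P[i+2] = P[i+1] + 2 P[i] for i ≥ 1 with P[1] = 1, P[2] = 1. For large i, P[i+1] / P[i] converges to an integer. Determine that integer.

The characteristic equation is r^2 - r - 2 = 0, which factors as (r - 2)(r + 1) = 0.
So the roots are 2 and -1. Since |2| > |-1| and the coefficient of 2^i is non-zero, the ratio tends to 2.

2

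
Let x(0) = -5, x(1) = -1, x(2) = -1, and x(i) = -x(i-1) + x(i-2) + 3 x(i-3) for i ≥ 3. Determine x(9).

x(3) = -(-1) + (-1) + 3(-5) = -15
x(4) = -(-15) + (-1) + 3(-1) = 11
x(5) = -11 + (-15) + 3(-1) = -29
x(6) = -(-29) + 11 + 3(-15) = -5
x(7) = -(-5) + (-29) + 3(11) = 9
x(8) = -9 + (-5) + 3(-29) = -101
x(9) = -(-101) + 9 + 3(-5) = 95

95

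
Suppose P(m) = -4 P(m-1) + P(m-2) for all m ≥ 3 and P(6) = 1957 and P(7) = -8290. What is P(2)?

5

Rearranging, P(m-2) = P(m) + 4 P(m-1).
P(5) = -8290 + 4·1957 = -462
P(4) = 1957 + 4·(-462) = 109
P(3) = -462 + 4·109 = -26
P(2) = 109 + 4·(-26) = 5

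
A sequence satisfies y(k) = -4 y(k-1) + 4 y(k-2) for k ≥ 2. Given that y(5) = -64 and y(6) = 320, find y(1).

4

Rearranging, y(k-2) = (y(k) + 4 y(k-1)) / 4.
y(4) = (320 + 4*(-64)) / 4 = 64/4 = 16
y(3) = (-64 + 4*16) / 4 = 0/4 = 0
y(2) = (16 + 4*0) / 4 = 16/4 = 4
y(1) = (0 + 4*4) / 4 = 16/4 = 4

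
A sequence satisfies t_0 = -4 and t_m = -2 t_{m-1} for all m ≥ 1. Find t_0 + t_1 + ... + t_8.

t_1 = -2·(-4) = 8
t_2 = -2·8 = -16
t_3 = -2·(-16) = 32
t_4 = -2·32 = -64
t_5 = -2·(-64) = 128
t_6 = -2·128 = -256
t_7 = -2·(-256) = 512
t_8 = -2·512 = -1024
Sum = (-4) + 8 + (-16) + 32 + (-64) + 128 + (-256) + 512 + (-1024) = -684

-684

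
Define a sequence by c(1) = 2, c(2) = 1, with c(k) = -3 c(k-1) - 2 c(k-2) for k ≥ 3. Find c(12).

6139

c(3) = -3(1) - 2(2) = -7
c(4) = -3(-7) - 2(1) = 19
c(5) = -3(19) - 2(-7) = -43
c(6) = -3(-43) - 2(19) = 91
c(7) = -3(91) - 2(-43) = -187
c(8) = -3(-187) - 2(91) = 379
c(9) = -3(379) - 2(-187) = -763
c(10) = -3(-763) - 2(379) = 1531
c(11) = -3(1531) - 2(-763) = -3067
c(12) = -3(-3067) - 2(1531) = 6139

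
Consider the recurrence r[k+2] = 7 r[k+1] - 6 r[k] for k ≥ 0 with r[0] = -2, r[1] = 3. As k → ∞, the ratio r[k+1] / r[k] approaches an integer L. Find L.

6

The characteristic equation is r^2 - 7r + 6 = 0, which factors as (r - 6)(r - 1) = 0.
So the roots are 6 and 1. Since |6| > |1| and the coefficient of 6^k is non-zero, the ratio tends to 6.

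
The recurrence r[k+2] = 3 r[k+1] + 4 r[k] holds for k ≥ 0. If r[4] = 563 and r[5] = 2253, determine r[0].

Rearranging, r[k-2] = (r[k] - 3 r[k-1]) / 4.
r[3] = (2253 - 3(563)) / 4 = 564/4 = 141
r[2] = (563 - 3(141)) / 4 = 140/4 = 35
r[1] = (141 - 3(35)) / 4 = 36/4 = 9
r[0] = (35 - 3(9)) / 4 = 8/4 = 2

2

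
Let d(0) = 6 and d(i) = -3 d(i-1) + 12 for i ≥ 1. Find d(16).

The fixed point is 12/(1 + 3) = 3, so d(i) - 3 = -3(d(i-1) - 3).
Hence d(i) = 3·(-3)^i + 3.
d(16) = 3·(-3)^{16} + 3 = 3·43046721 + 3 = 129140166.

129140166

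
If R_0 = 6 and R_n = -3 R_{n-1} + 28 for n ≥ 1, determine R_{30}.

The fixed point is 28/(1 + 3) = 7, so R_n - 7 = -3(R_{n-1} - 7).
Hence R_n = -1·(-3)^n + 7.
R_{30} = -1·(-3)^{30} + 7 = -1·205891132094649 + 7 = -205891132094642.

-205891132094642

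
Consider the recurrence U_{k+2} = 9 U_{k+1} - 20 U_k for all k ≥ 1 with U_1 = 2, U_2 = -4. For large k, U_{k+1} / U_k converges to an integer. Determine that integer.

The characteristic equation is r^2 - 9r + 20 = 0, which factors as (r - 5)(r - 4) = 0.
So the roots are 5 and 4. Since |5| > |4| and the coefficient of 5^k is non-zero, the ratio tends to 5.

5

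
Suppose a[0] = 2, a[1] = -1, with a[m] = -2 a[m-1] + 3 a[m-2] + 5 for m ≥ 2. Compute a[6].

783

a[2] = -2*(-1) + 3*2 + 5 = 13
a[3] = -2*13 + 3*(-1) + 5 = -24
a[4] = -2*(-24) + 3*13 + 5 = 92
a[5] = -2*92 + 3*(-24) + 5 = -251
a[6] = -2*(-251) + 3*92 + 5 = 783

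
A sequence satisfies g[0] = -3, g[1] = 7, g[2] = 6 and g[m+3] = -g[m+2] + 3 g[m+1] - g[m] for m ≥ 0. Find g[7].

266

g[3] = -6 + 3·7 - (-3) = 18
g[4] = -18 + 3·6 - 7 = -7
g[5] = -(-7) + 3·18 - 6 = 55
g[6] = -55 + 3·(-7) - 18 = -94
g[7] = -(-94) + 3·55 - (-7) = 266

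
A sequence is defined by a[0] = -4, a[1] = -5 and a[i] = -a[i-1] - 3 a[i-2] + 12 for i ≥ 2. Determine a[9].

1222

a[2] = -(-5) - 3*(-4) + 12 = 29
a[3] = -29 - 3*(-5) + 12 = -2
a[4] = -(-2) - 3*29 + 12 = -73
a[5] = -(-73) - 3*(-2) + 12 = 91
a[6] = -91 - 3*(-73) + 12 = 140
a[7] = -140 - 3*91 + 12 = -401
a[8] = -(-401) - 3*140 + 12 = -7
a[9] = -(-7) - 3*(-401) + 12 = 1222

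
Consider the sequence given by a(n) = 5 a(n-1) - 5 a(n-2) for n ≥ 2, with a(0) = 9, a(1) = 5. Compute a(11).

-4625000

a(2) = 5(5) - 5(9) = -20
a(3) = 5(-20) - 5(5) = -125
a(4) = 5(-125) - 5(-20) = -525
a(5) = 5(-525) - 5(-125) = -2000
a(6) = 5(-2000) - 5(-525) = -7375
a(7) = 5(-7375) - 5(-2000) = -26875
a(8) = 5(-26875) - 5(-7375) = -97500
a(9) = 5(-97500) - 5(-26875) = -353125
a(10) = 5(-353125) - 5(-97500) = -1278125
a(11) = 5(-1278125) - 5(-353125) = -4625000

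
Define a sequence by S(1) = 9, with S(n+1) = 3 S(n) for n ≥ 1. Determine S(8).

S(2) = 3(9) = 27
S(3) = 3(27) = 81
S(4) = 3(81) = 243
S(5) = 3(243) = 729
S(6) = 3(729) = 2187
S(7) = 3(2187) = 6561
S(8) = 3(6561) = 19683

19683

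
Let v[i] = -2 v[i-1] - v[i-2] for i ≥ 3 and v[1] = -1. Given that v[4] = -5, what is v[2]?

-1

Let v[2] = z.
v[3] = 1 - 2z
v[4] = -2 + 3z
So -2 + 3z = -5, giving z = -1.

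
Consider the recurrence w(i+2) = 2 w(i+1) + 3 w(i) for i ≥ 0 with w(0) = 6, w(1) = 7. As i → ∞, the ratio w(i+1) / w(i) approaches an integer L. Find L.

The characteristic equation is r^2 - 2r - 3 = 0, which factors as (r - 3)(r + 1) = 0.
So the roots are 3 and -1. Since |3| > |-1| and the coefficient of 3^i is non-zero, the ratio tends to 3.

3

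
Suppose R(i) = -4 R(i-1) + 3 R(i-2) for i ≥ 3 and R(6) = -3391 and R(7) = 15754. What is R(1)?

2

Rearranging, R(i-2) = (R(i) + 4 R(i-1)) / 3.
R(5) = (15754 + 4(-3391)) / 3 = 2190/3 = 730
R(4) = (-3391 + 4(730)) / 3 = -471/3 = -157
R(3) = (730 + 4(-157)) / 3 = 102/3 = 34
R(2) = (-157 + 4(34)) / 3 = -21/3 = -7
R(1) = (34 + 4(-7)) / 3 = 6/3 = 2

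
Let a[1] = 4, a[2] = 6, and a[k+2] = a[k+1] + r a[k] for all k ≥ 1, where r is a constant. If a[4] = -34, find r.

-4

a[3] = 6 + 4r
a[4] = 6 + 10r
So 6 + 10r = -34, giving r = -4.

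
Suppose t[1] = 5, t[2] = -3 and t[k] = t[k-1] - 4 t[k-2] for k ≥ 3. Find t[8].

t[3] = (-3) - 4*5 = -23
t[4] = (-23) - 4*(-3) = -11
t[5] = (-11) - 4*(-23) = 81
t[6] = 81 - 4*(-11) = 125
t[7] = 125 - 4*81 = -199
t[8] = (-199) - 4*125 = -699

-699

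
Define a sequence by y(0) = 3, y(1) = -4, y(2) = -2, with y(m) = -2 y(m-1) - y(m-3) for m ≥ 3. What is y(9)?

y(3) = -2(-2) - 3 = 1
y(4) = -2(1) - (-4) = 2
y(5) = -2(2) - (-2) = -2
y(6) = -2(-2) - 1 = 3
y(7) = -2(3) - 2 = -8
y(8) = -2(-8) - (-2) = 18
y(9) = -2(18) - 3 = -39

-39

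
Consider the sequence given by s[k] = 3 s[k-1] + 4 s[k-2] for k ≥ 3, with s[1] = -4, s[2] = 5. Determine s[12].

838865

s[3] = 3*5 + 4*(-4) = -1
s[4] = 3*(-1) + 4*5 = 17
s[5] = 3*17 + 4*(-1) = 47
s[6] = 3*47 + 4*17 = 209
s[7] = 3*209 + 4*47 = 815
s[8] = 3*815 + 4*209 = 3281
s[9] = 3*3281 + 4*815 = 13103
s[10] = 3*13103 + 4*3281 = 52433
s[11] = 3*52433 + 4*13103 = 209711
s[12] = 3*209711 + 4*52433 = 838865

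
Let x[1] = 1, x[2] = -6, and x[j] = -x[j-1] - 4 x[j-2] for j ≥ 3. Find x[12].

x[3] = -(-6) - 4(1) = 2
x[4] = -2 - 4(-6) = 22
x[5] = -22 - 4(2) = -30
x[6] = -(-30) - 4(22) = -58
x[7] = -(-58) - 4(-30) = 178
x[8] = -178 - 4(-58) = 54
x[9] = -54 - 4(178) = -766
x[10] = -(-766) - 4(54) = 550
x[11] = -550 - 4(-766) = 2514
x[12] = -2514 - 4(550) = -4714

-4714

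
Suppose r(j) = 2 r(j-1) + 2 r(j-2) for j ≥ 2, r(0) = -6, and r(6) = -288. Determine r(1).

Let r(1) = w.
r(2) = -12 + 2w
r(3) = -24 + 6w
r(4) = -72 + 16w
r(5) = -192 + 44w
r(6) = -528 + 120w
So -528 + 120w = -288, giving w = 2.

2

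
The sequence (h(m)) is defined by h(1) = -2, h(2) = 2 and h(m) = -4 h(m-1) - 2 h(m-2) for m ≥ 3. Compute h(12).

h(3) = -4·2 - 2·(-2) = -4
h(4) = -4·(-4) - 2·2 = 12
h(5) = -4·12 - 2·(-4) = -40
h(6) = -4·(-40) - 2·12 = 136
h(7) = -4·136 - 2·(-40) = -464
h(8) = -4·(-464) - 2·136 = 1584
h(9) = -4·1584 - 2·(-464) = -5408
h(10) = -4·(-5408) - 2·1584 = 18464
h(11) = -4·18464 - 2·(-5408) = -63040
h(12) = -4·(-63040) - 2·18464 = 215232

215232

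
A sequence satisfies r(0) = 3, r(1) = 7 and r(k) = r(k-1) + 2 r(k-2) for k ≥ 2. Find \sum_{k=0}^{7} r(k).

r(2) = 7 + 2*3 = 13
r(3) = 13 + 2*7 = 27
r(4) = 27 + 2*13 = 53
r(5) = 53 + 2*27 = 107
r(6) = 107 + 2*53 = 213
r(7) = 213 + 2*107 = 427
Sum = 3 + 7 + 13 + 27 + 53 + 107 + 213 + 427 = 850

850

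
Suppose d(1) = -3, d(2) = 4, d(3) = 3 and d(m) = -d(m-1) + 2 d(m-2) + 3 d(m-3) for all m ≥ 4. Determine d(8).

d(4) = -3 + 2*4 + 3*(-3) = -4
d(5) = -(-4) + 2*3 + 3*4 = 22
d(6) = -22 + 2*(-4) + 3*3 = -21
d(7) = -(-21) + 2*22 + 3*(-4) = 53
d(8) = -53 + 2*(-21) + 3*22 = -29

-29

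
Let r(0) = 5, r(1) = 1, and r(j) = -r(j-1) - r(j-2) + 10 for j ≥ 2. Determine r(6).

5

r(2) = -1 - 5 + 10 = 4
r(3) = -4 - 1 + 10 = 5
r(4) = -5 - 4 + 10 = 1
r(5) = -1 - 5 + 10 = 4
r(6) = -4 - 1 + 10 = 5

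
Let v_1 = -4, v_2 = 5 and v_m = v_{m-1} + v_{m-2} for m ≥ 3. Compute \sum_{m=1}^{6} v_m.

28

v_3 = 5 + (-4) = 1
v_4 = 1 + 5 = 6
v_5 = 6 + 1 = 7
v_6 = 7 + 6 = 13
Sum = (-4) + 5 + 1 + 6 + 7 + 13 = 28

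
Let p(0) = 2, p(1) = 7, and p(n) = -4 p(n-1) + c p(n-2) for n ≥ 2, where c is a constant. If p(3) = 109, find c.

p(2) = -28 + 2c
p(3) = 112 - c
So 112 - c = 109, giving c = 3.

3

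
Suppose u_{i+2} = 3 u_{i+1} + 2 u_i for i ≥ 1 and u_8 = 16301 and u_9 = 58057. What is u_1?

Rearranging, u_{i-2} = (u_i - 3 u_{i-1}) / 2.
u_7 = (58057 - 3·16301) / 2 = 9154/2 = 4577
u_6 = (16301 - 3·4577) / 2 = 2570/2 = 1285
u_5 = (4577 - 3·1285) / 2 = 722/2 = 361
u_4 = (1285 - 3·361) / 2 = 202/2 = 101
u_3 = (361 - 3·101) / 2 = 58/2 = 29
u_2 = (101 - 3·29) / 2 = 14/2 = 7
u_1 = (29 - 3·7) / 2 = 8/2 = 4

4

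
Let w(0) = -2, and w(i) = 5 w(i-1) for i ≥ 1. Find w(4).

w(1) = 5·(-2) = -10
w(2) = 5·(-10) = -50
w(3) = 5·(-50) = -250
w(4) = 5·(-250) = -1250

-1250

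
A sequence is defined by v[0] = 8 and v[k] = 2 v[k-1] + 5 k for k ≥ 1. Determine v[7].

2259

v[1] = 2·8 + 5 = 21
v[2] = 2·21 + 10 = 52
v[3] = 2·52 + 15 = 119
v[4] = 2·119 + 20 = 258
v[5] = 2·258 + 25 = 541
v[6] = 2·541 + 30 = 1112
v[7] = 2·1112 + 35 = 2259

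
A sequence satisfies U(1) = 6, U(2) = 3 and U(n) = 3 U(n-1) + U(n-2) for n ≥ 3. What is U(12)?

681465

U(3) = 3(3) + 6 = 15
U(4) = 3(15) + 3 = 48
U(5) = 3(48) + 15 = 159
U(6) = 3(159) + 48 = 525
U(7) = 3(525) + 159 = 1734
U(8) = 3(1734) + 525 = 5727
U(9) = 3(5727) + 1734 = 18915
U(10) = 3(18915) + 5727 = 62472
U(11) = 3(62472) + 18915 = 206331
U(12) = 3(206331) + 62472 = 681465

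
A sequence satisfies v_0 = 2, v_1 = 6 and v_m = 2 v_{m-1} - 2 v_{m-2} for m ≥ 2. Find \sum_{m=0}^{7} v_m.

-60

v_2 = 2·6 - 2·2 = 8
v_3 = 2·8 - 2·6 = 4
v_4 = 2·4 - 2·8 = -8
v_5 = 2·(-8) - 2·4 = -24
v_6 = 2·(-24) - 2·(-8) = -32
v_7 = 2·(-32) - 2·(-24) = -16
Sum = 2 + 6 + 8 + 4 + (-8) + (-24) + (-32) + (-16) = -60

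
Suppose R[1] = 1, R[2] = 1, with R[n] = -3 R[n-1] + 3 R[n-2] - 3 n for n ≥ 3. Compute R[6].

R[3] = -3(1) + 3(1) - 9 = -9
R[4] = -3(-9) + 3(1) - 12 = 18
R[5] = -3(18) + 3(-9) - 15 = -96
R[6] = -3(-96) + 3(18) - 18 = 324

324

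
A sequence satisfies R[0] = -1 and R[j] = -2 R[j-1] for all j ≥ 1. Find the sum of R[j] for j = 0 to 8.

R[1] = -2·(-1) = 2
R[2] = -2·2 = -4
R[3] = -2·(-4) = 8
R[4] = -2·8 = -16
R[5] = -2·(-16) = 32
R[6] = -2·32 = -64
R[7] = -2·(-64) = 128
R[8] = -2·128 = -256
Sum = (-1) + 2 + (-4) + 8 + (-16) + 32 + (-64) + 128 + (-256) = -171

-171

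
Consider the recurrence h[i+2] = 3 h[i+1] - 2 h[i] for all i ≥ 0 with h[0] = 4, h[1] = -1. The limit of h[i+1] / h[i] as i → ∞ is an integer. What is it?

The characteristic equation is r^2 - 3r + 2 = 0, which factors as (r - 2)(r - 1) = 0.
So the roots are 2 and 1. Since |2| > |1| and the coefficient of 2^i is non-zero, the ratio tends to 2.

2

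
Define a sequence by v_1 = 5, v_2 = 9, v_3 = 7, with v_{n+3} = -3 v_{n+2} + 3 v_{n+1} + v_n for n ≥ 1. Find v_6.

v_4 = -3(7) + 3(9) + 5 = 11
v_5 = -3(11) + 3(7) + 9 = -3
v_6 = -3(-3) + 3(11) + 7 = 49

49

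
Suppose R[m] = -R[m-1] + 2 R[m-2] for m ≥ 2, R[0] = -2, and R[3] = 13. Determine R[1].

Let R[1] = w.
R[2] = -4 - w
R[3] = 4 + 3w
So 4 + 3w = 13, giving w = 3.

3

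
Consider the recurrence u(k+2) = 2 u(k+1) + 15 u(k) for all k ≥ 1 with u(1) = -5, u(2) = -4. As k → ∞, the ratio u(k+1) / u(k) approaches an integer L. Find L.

The characteristic equation is r^2 - 2r - 15 = 0, which factors as (r - 5)(r + 3) = 0.
So the roots are 5 and -3. Since |5| > |-3| and the coefficient of 5^k is non-zero, the ratio tends to 5.

5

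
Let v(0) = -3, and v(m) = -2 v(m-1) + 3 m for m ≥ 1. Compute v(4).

-54

v(1) = -2*(-3) + 3 = 9
v(2) = -2*9 + 6 = -12
v(3) = -2*(-12) + 9 = 33
v(4) = -2*33 + 12 = -54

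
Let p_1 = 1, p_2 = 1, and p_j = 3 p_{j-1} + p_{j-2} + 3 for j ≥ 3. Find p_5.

p_3 = 3(1) + 1 + 3 = 7
p_4 = 3(7) + 1 + 3 = 25
p_5 = 3(25) + 7 + 3 = 85

85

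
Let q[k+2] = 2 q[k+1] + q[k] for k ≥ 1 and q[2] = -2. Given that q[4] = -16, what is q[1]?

Let q[1] = x.
q[3] = -4 + x
q[4] = -10 + 2x
So -10 + 2x = -16, giving x = -3.

-3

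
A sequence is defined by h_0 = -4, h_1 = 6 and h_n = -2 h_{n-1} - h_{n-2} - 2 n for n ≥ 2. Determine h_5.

18

h_2 = -2·6 - (-4) - 4 = -12
h_3 = -2·(-12) - 6 - 6 = 12
h_4 = -2·12 - (-12) - 8 = -20
h_5 = -2·(-20) - 12 - 10 = 18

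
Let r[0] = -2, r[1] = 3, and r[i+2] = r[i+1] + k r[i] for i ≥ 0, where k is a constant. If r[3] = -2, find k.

-5

r[2] = 3 - 2k
r[3] = 3 + k
So 3 + k = -2, giving k = -5.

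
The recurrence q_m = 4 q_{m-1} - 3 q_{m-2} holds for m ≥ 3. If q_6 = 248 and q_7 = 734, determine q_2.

8

Rearranging, q_{m-2} = (q_m - 4 q_{m-1}) / -3.
q_5 = (734 - 4(248)) / -3 = -258/-3 = 86
q_4 = (248 - 4(86)) / -3 = -96/-3 = 32
q_3 = (86 - 4(32)) / -3 = -42/-3 = 14
q_2 = (32 - 4(14)) / -3 = -24/-3 = 8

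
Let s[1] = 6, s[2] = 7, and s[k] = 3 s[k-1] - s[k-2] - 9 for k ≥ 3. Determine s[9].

s[3] = 3(7) - 6 - 9 = 6
s[4] = 3(6) - 7 - 9 = 2
s[5] = 3(2) - 6 - 9 = -9
s[6] = 3(-9) - 2 - 9 = -38
s[7] = 3(-38) - (-9) - 9 = -114
s[8] = 3(-114) - (-38) - 9 = -313
s[9] = 3(-313) - (-114) - 9 = -834

-834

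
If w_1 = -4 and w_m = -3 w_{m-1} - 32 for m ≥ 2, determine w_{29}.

91507169819836

The fixed point is -32/(1 + 3) = -8, so w_m + 8 = -3(w_{m-1} + 8).
Hence w_m = 4·(-3)^{m-1} - 8.
w_{29} = 4·(-3)^{28} - 8 = 4·22876792454961 - 8 = 91507169819836.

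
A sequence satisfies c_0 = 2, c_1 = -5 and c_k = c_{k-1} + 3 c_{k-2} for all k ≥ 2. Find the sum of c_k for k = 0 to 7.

-411

c_2 = (-5) + 3·2 = 1
c_3 = 1 + 3·(-5) = -14
c_4 = (-14) + 3·1 = -11
c_5 = (-11) + 3·(-14) = -53
c_6 = (-53) + 3·(-11) = -86
c_7 = (-86) + 3·(-53) = -245
Sum = 2 + (-5) + 1 + (-14) + (-11) + (-53) + (-86) + (-245) = -411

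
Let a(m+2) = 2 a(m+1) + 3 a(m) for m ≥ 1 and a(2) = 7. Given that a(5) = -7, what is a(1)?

-7

Let a(1) = x.
a(3) = 14 + 3x
a(4) = 49 + 6x
a(5) = 140 + 21x
So 140 + 21x = -7, giving x = -7.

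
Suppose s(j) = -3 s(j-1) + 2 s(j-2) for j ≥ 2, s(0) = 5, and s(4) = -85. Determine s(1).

Let s(1) = v.
s(2) = 10 - 3v
s(3) = -30 + 11v
s(4) = 110 - 39v
So 110 - 39v = -85, giving v = 5.

5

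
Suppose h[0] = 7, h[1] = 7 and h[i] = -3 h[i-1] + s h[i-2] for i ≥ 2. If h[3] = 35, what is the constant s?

h[2] = -21 + 7s
h[3] = 63 - 14s
So 63 - 14s = 35, giving s = 2.

2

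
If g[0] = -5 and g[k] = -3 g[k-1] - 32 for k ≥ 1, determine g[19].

The fixed point is -32/(1 + 3) = -8, so g[k] + 8 = -3(g[k-1] + 8).
Hence g[k] = 3·(-3)^k - 8.
g[19] = 3·(-3)^{19} - 8 = 3·-1162261467 - 8 = -3486784409.

-3486784409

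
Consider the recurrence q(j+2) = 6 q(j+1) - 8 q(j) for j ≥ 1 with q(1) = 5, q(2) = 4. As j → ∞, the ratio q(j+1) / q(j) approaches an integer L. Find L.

4

The characteristic equation is r^2 - 6r + 8 = 0, which factors as (r - 4)(r - 2) = 0.
So the roots are 4 and 2. Since |4| > |2| and the coefficient of 4^j is non-zero, the ratio tends to 4.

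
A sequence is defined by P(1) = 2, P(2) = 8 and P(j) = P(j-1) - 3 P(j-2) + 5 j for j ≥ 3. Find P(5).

P(3) = 8 - 3·2 + 15 = 17
P(4) = 17 - 3·8 + 20 = 13
P(5) = 13 - 3·17 + 25 = -13

-13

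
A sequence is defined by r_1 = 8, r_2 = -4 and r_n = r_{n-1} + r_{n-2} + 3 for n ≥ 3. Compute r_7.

44

r_3 = (-4) + 8 + 3 = 7
r_4 = 7 + (-4) + 3 = 6
r_5 = 6 + 7 + 3 = 16
r_6 = 16 + 6 + 3 = 25
r_7 = 25 + 16 + 3 = 44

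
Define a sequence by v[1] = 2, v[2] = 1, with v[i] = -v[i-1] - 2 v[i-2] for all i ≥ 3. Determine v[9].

v[3] = -1 - 2·2 = -5
v[4] = -(-5) - 2·1 = 3
v[5] = -3 - 2·(-5) = 7
v[6] = -7 - 2·3 = -13
v[7] = -(-13) - 2·7 = -1
v[8] = -(-1) - 2·(-13) = 27
v[9] = -27 - 2·(-1) = -25

-25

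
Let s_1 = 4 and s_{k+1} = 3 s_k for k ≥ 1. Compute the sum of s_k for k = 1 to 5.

s_2 = 3(4) = 12
s_3 = 3(12) = 36
s_4 = 3(36) = 108
s_5 = 3(108) = 324
Sum = 4 + 12 + 36 + 108 + 324 = 484

484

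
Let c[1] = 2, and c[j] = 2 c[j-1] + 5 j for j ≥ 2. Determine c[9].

4297

c[2] = 2*2 + 10 = 14
c[3] = 2*14 + 15 = 43
c[4] = 2*43 + 20 = 106
c[5] = 2*106 + 25 = 237
c[6] = 2*237 + 30 = 504
c[7] = 2*504 + 35 = 1043
c[8] = 2*1043 + 40 = 2126
c[9] = 2*2126 + 45 = 4297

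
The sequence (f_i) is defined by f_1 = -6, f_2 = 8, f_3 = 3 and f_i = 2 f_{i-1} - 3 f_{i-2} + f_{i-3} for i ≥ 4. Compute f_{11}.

-622

f_4 = 2*3 - 3*8 + (-6) = -24
f_5 = 2*(-24) - 3*3 + 8 = -49
f_6 = 2*(-49) - 3*(-24) + 3 = -23
f_7 = 2*(-23) - 3*(-49) + (-24) = 77
f_8 = 2*77 - 3*(-23) + (-49) = 174
f_9 = 2*174 - 3*77 + (-23) = 94
f_{10} = 2*94 - 3*174 + 77 = -257
f_{11} = 2*(-257) - 3*94 + 174 = -622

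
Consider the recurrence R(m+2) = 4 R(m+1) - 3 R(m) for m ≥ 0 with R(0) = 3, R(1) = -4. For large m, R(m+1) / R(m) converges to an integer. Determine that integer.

The characteristic equation is r^2 - 4r + 3 = 0, which factors as (r - 3)(r - 1) = 0.
So the roots are 3 and 1. Since |3| > |1| and the coefficient of 3^m is non-zero, the ratio tends to 3.

3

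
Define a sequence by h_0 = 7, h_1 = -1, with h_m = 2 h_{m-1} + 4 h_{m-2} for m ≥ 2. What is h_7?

h_2 = 2*(-1) + 4*7 = 26
h_3 = 2*26 + 4*(-1) = 48
h_4 = 2*48 + 4*26 = 200
h_5 = 2*200 + 4*48 = 592
h_6 = 2*592 + 4*200 = 1984
h_7 = 2*1984 + 4*592 = 6336

6336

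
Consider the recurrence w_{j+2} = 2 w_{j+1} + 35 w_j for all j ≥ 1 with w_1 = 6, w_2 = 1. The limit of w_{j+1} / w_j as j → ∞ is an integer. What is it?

7

The characteristic equation is r^2 - 2r - 35 = 0, which factors as (r - 7)(r + 5) = 0.
So the roots are 7 and -5. Since |7| > |-5| and the coefficient of 7^j is non-zero, the ratio tends to 7.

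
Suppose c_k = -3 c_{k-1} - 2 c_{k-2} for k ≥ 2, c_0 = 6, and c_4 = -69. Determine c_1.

Let c_1 = w.
c_2 = -12 - 3w
c_3 = 36 + 7w
c_4 = -84 - 15w
So -84 - 15w = -69, giving w = -1.

-1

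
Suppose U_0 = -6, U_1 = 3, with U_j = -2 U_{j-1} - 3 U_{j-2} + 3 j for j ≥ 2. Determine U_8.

U_2 = -2·3 - 3·(-6) + 6 = 18
U_3 = -2·18 - 3·3 + 9 = -36
U_4 = -2·(-36) - 3·18 + 12 = 30
U_5 = -2·30 - 3·(-36) + 15 = 63
U_6 = -2·63 - 3·30 + 18 = -198
U_7 = -2·(-198) - 3·63 + 21 = 228
U_8 = -2·228 - 3·(-198) + 24 = 162

162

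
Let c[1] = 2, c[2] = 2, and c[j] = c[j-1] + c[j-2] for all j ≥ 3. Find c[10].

110

c[3] = 2 + 2 = 4
c[4] = 4 + 2 = 6
c[5] = 6 + 4 = 10
c[6] = 10 + 6 = 16
c[7] = 16 + 10 = 26
c[8] = 26 + 16 = 42
c[9] = 42 + 26 = 68
c[10] = 68 + 42 = 110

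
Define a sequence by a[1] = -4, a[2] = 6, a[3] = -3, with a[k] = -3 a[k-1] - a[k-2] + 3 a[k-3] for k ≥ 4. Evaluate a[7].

a[4] = -3·(-3) - 6 + 3·(-4) = -9
a[5] = -3·(-9) - (-3) + 3·6 = 48
a[6] = -3·48 - (-9) + 3·(-3) = -144
a[7] = -3·(-144) - 48 + 3·(-9) = 357

357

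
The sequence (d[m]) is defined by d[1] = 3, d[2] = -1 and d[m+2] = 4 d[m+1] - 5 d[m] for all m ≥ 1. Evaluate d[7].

d[3] = 4*(-1) - 5*3 = -19
d[4] = 4*(-19) - 5*(-1) = -71
d[5] = 4*(-71) - 5*(-19) = -189
d[6] = 4*(-189) - 5*(-71) = -401
d[7] = 4*(-401) - 5*(-189) = -659

-659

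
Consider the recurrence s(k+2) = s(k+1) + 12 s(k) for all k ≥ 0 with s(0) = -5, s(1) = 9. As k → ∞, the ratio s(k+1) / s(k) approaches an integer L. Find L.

4

The characteristic equation is r^2 - r - 12 = 0, which factors as (r - 4)(r + 3) = 0.
So the roots are 4 and -3. Since |4| > |-3| and the coefficient of 4^k is non-zero, the ratio tends to 4.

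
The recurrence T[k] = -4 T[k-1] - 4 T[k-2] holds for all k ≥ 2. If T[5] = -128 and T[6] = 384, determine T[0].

-6

Rearranging, T[k-2] = (T[k] + 4 T[k-1]) / -4.
T[4] = (384 + 4·(-128)) / -4 = -128/-4 = 32
T[3] = (-128 + 4·32) / -4 = 0/-4 = 0
T[2] = (32 + 4·0) / -4 = 32/-4 = -8
T[1] = (0 + 4·(-8)) / -4 = -32/-4 = 8
T[0] = (-8 + 4·8) / -4 = 24/-4 = -6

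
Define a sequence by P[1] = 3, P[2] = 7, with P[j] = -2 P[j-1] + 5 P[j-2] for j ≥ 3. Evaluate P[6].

P[3] = -2·7 + 5·3 = 1
P[4] = -2·1 + 5·7 = 33
P[5] = -2·33 + 5·1 = -61
P[6] = -2·(-61) + 5·33 = 287

287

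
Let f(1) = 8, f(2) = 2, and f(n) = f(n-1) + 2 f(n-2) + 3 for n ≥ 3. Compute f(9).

1113

f(3) = 2 + 2(8) + 3 = 21
f(4) = 21 + 2(2) + 3 = 28
f(5) = 28 + 2(21) + 3 = 73
f(6) = 73 + 2(28) + 3 = 132
f(7) = 132 + 2(73) + 3 = 281
f(8) = 281 + 2(132) + 3 = 548
f(9) = 548 + 2(281) + 3 = 1113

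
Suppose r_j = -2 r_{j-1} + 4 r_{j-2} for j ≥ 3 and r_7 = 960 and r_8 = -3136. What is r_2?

-5

Rearranging, r_{j-2} = (r_j + 2 r_{j-1}) / 4.
r_6 = (-3136 + 2·960) / 4 = -1216/4 = -304
r_5 = (960 + 2·(-304)) / 4 = 352/4 = 88
r_4 = (-304 + 2·88) / 4 = -128/4 = -32
r_3 = (88 + 2·(-32)) / 4 = 24/4 = 6
r_2 = (-32 + 2·6) / 4 = -20/4 = -5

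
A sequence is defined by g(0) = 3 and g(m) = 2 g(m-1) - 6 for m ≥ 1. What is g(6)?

g(1) = 2·3 - 6 = 0
g(2) = 2·0 - 6 = -6
g(3) = 2·(-6) - 6 = -18
g(4) = 2·(-18) - 6 = -42
g(5) = 2·(-42) - 6 = -90
g(6) = 2·(-90) - 6 = -186

-186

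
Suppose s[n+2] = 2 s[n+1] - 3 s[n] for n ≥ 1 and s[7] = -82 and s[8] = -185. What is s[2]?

-5

Rearranging, s[n-2] = (s[n] - 2 s[n-1]) / -3.
s[6] = (-185 - 2*(-82)) / -3 = -21/-3 = 7
s[5] = (-82 - 2*7) / -3 = -96/-3 = 32
s[4] = (7 - 2*32) / -3 = -57/-3 = 19
s[3] = (32 - 2*19) / -3 = -6/-3 = 2
s[2] = (19 - 2*2) / -3 = 15/-3 = -5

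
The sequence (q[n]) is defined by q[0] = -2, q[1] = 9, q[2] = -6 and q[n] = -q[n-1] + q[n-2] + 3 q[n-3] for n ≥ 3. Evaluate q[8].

q[3] = -(-6) + 9 + 3(-2) = 9
q[4] = -9 + (-6) + 3(9) = 12
q[5] = -12 + 9 + 3(-6) = -21
q[6] = -(-21) + 12 + 3(9) = 60
q[7] = -60 + (-21) + 3(12) = -45
q[8] = -(-45) + 60 + 3(-21) = 42

42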